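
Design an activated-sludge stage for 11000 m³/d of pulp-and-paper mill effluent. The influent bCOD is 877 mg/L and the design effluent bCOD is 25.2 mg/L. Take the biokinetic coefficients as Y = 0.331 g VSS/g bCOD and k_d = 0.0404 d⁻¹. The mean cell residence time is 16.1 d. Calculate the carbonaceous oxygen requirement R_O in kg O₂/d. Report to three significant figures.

R_O ≈ 6700 kg O₂/d

Y_obs = Y / (1 + k_d θ_c) = 0.331 / (1 + 0.0404 × 16.1) = 0.331 / 1.650 = 0.2006.
Q·(S₀ − S) = 11000 × (877 − 25.2) × 10⁻³ = 9370 kg/d removed.
P_X = Y_obs·Q·(S₀ − S) = 0.2006 × 9370 = 1879 kg VSS/d.
R_O = Q·ΔS − 1.42 P_X = 9370 − 2668 = 6701 kg O₂/d.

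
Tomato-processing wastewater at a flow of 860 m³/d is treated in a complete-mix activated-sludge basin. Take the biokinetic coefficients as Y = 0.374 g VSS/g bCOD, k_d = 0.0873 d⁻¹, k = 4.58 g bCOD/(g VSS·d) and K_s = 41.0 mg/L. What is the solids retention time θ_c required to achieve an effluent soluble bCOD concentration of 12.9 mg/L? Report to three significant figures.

θ_c ≈ 3.10 d

From 1/θ_c = Y·k·S/(K_s + S) − k_d: Y·k·S/(K_s+S) = 0.374 × 4.58 × 12.9 / (41.0 + 12.9) = 0.4100 d⁻¹.
Then 1/θ_c = μ − k_d = 0.4100 − 0.0873 = 0.3227 d⁻¹, giving θ_c = 3.099 d.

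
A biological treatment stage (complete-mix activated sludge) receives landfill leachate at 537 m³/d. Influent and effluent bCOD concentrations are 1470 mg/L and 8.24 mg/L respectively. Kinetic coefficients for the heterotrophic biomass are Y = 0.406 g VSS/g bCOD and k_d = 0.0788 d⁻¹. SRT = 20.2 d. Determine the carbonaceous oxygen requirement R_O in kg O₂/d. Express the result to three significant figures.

Y_obs = Y / (1 + k_d θ_c) = 0.406 / (1 + 0.0788 × 20.2) = 0.406 / 2.592 = 0.1567.
Mass of bCOD removed per day: Q(S₀ − S) = 537 × 1462 g/m³ = 785.0 kg/d.
Biomass synthesised: P_X = Y_obs × 785.0 = 123.0 kg VSS/d.
Carbonaceous O₂ demand = substrate oxidised − cell-mass equivalent = 785.0 − 1.42 × 123.0 = 610.4 kg O₂/d.

R_O ≈ 610 kg O₂/d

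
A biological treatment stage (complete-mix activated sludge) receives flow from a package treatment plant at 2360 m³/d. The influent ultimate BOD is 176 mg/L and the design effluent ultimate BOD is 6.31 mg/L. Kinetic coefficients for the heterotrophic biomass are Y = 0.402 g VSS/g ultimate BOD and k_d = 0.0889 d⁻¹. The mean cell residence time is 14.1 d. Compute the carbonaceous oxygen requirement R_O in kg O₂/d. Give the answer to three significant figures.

R_O ≈ 299 kg O₂/d

Observed yield with endogenous decay: Y_obs = Y / (1 + k_d·θ_c) = 0.402 / (1 + 0.0889 × 14.1) = 0.402 / 2.253 = 0.1784 g VSS/g ultimate BOD.
Substrate removed = Q·(S₀ − S) = 2360 m³/d × (176 − 6.31) g/m³ = 4×10^5 g/d = 400.5 kg/d.
Biomass synthesised: P_X = Y_obs × 400.5 = 71.44 kg VSS/d.
Carbonaceous O₂ demand = substrate oxidised − cell-mass equivalent = 400.5 − 1.42 × 71.44 = 299.0 kg O₂/d.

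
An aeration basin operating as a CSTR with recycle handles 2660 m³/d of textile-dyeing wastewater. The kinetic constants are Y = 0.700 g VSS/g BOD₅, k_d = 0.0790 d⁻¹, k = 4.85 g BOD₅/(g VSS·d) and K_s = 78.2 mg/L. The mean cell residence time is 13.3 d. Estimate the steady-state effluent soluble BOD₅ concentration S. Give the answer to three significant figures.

From the Monod/SRT balance for a CMAS, S = K_s·(1+k_d θ_c)/[θ_c·(Y k − k_d) − 1] = 78.2 × (1 + 0.0790 × 13.3) / [13.3 × (0.700 × 4.85 − 0.0790) − 1] = 160.4 / 43.10 = 3.721 mg/L.

S ≈ 3.72 mg/L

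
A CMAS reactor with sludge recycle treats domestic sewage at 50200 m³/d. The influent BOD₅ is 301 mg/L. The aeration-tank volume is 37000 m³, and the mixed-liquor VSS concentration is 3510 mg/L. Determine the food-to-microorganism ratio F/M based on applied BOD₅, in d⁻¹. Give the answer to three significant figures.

Food-to-microorganism ratio F/M = Q S₀ / (V X) = 50200 × 301 / (37000 × 3510) = 0.1163 d⁻¹.

F/M ≈ 0.116 d⁻¹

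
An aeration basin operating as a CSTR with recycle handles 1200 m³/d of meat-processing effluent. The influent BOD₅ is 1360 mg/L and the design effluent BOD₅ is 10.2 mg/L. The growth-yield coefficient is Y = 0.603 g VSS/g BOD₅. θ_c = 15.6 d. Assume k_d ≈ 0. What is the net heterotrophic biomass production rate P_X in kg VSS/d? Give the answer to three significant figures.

P_X ≈ 977 kg VSS/d

No decay correction is needed, so Y_obs = Y = 0.603.
Q·(S₀ − S) = 1200 × (1360 − 10.2) × 10⁻³ = 1620 kg/d removed.
So the net sludge growth is P_X = 0.6030 × 1620 = 976.7 kg VSS/d.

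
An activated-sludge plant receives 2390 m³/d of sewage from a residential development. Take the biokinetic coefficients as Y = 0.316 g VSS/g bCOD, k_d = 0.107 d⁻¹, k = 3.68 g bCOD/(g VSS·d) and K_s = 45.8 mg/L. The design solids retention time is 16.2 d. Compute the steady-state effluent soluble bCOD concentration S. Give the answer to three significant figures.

Effluent substrate depends only on kinetics and SRT: S = K_s(1 + k_d θ_c) / [θ_c(Yk − k_d) − 1] = 45.8 × (1 + 0.107 × 16.2) / [16.2 × (0.316 × 3.68 − 0.107) − 1] = 125.2 / 16.11 = 7.773 mg/L.

S ≈ 7.77 mg/L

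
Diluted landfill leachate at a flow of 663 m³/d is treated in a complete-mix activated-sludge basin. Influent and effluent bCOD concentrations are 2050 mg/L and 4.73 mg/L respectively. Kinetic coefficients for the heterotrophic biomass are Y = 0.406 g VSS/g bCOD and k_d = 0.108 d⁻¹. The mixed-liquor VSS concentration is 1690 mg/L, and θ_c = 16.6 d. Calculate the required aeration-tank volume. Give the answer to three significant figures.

V ≈ 1940 m³

Steady-state biomass mass balance: V·X·(1 + k_d·θ_c) = Y·Q·(S₀ − S)·θ_c, so V = 0.406 × 663 × (2050 − 4.73) × 16.6 / [1690 × (1 + 0.108 × 16.6)] = 9.14×10^6 / 4720 = 1936 m³.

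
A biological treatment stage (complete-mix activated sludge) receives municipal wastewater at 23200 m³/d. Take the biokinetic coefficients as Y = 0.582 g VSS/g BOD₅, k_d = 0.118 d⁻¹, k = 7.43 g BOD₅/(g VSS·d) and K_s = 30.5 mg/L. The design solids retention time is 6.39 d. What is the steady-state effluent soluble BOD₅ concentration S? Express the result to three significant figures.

From the Monod/SRT balance for a CMAS, S = K_s·(1+k_d θ_c)/[θ_c·(Y k − k_d) − 1] = 30.5 × (1 + 0.118 × 6.39) / [6.39 × (0.582 × 7.43 − 0.118) − 1] = 53.50 / 25.88 = 2.067 mg/L.

S ≈ 2.07 mg/L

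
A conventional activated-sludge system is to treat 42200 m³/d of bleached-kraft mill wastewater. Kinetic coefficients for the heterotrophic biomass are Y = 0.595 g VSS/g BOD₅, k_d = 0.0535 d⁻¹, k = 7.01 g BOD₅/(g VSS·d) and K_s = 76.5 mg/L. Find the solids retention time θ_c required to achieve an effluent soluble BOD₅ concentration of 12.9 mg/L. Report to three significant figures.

Specific growth rate at S = 12.9 mg/L: μ = YkS/(K_s+S) = 0.595·7.01·12.9/(76.5+12.9) = 0.6018 d⁻¹.
1/θ_c = 0.6018 − 0.0535 = 0.5483 d⁻¹, so θ_c = 1.824 d.

θ_c ≈ 1.82 d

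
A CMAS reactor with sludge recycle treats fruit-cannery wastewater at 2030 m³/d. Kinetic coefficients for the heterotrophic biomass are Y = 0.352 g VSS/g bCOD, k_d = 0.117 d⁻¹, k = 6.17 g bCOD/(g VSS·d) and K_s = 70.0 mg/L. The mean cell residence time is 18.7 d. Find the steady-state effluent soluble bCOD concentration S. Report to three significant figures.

S ≈ 5.96 mg/L

For a completely mixed reactor with recycle the Lawrence–McCarty relation gives S = K_s·(1 + k_d·θ_c) / [θ_c·(Y·k − k_d) − 1] = 70.0 × (1 + 0.117 × 18.7) / [18.7 × (0.352 × 6.17 − 0.117) − 1] = 223.2 / 37.43 = 5.963 mg/L.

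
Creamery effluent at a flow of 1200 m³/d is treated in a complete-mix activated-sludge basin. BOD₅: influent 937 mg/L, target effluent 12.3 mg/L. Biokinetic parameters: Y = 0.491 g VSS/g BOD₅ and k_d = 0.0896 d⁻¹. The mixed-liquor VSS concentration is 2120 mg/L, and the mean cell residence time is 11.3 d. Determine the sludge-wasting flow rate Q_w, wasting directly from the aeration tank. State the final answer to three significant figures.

Rearranging the biomass balance for a CMAS with decay, V = Y·Q·ΔS·θ_c / [X·(1+k_d θ_c)] = 0.491 × 1200 × (937 − 12.3) × 11.3 / [2120 × (1 + 0.0896 × 11.3)] = 6.16×10^6 / 4266 = 1443 m³.
Wasting from the aeration tank: Q_w = V / θ_c = 1443 / 11.3 = 127.7 m³/d.

Q_w ≈ 128 m³/d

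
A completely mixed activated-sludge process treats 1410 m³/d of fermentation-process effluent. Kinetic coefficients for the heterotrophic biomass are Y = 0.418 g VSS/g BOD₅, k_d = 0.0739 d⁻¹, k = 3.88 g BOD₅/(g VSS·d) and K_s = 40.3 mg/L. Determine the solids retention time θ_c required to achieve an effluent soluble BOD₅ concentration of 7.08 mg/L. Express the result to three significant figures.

θ_c ≈ 5.94 d

From 1/θ_c = Y·k·S/(K_s + S) − k_d: Y·k·S/(K_s+S) = 0.418 × 3.88 × 7.08 / (40.3 + 7.08) = 0.2424 d⁻¹.
Then 1/θ_c = μ − k_d = 0.2424 − 0.0739 = 0.1685 d⁻¹, giving θ_c = 5.936 d.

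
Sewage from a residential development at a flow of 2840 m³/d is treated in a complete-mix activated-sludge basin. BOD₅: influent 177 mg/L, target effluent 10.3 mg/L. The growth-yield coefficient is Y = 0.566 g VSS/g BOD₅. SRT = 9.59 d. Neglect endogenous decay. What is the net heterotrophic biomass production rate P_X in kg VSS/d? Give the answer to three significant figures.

P_X ≈ 268 kg VSS/d

No decay correction is needed, so Y_obs = Y = 0.566.
Substrate removed = Q·(S₀ − S) = 2840 m³/d × (177 − 10.3) g/m³ = 4.73×10^5 g/d = 473.4 kg/d.
P_X = Y_obs · Q(S₀ − S) = 0.5660 × 473.4 = 268.0 kg VSS/d.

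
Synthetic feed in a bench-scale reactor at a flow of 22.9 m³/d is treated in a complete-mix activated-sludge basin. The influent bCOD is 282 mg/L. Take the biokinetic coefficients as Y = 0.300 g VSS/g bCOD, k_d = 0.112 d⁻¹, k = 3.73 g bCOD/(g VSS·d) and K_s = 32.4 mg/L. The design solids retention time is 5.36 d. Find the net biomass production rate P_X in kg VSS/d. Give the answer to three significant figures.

For a completely mixed reactor with recycle the Lawrence–McCarty relation gives S = K_s·(1 + k_d·θ_c) / [θ_c·(Y·k − k_d) − 1] = 32.4 × (1 + 0.112 × 5.36) / [5.36 × (0.300 × 3.73 − 0.112) − 1] = 51.85 / 4.398 = 11.79 mg/L.
Observed yield with endogenous decay: Y_obs = Y / (1 + k_d·θ_c) = 0.300 / (1 + 0.112 × 5.36) = 0.300 / 1.600 = 0.1875 g VSS/g bCOD.
ΔS = 282 − 11.8 = 270.2 mg/L, so the substrate removal rate is 22.9 × 270.2/1000 = 6.188 kg bCOD/d.
P_X = Y_obs · Q(S₀ − S) = 0.1875 × 6.188 = 1.160 kg VSS/d.

P_X ≈ 1.16 kg VSS/d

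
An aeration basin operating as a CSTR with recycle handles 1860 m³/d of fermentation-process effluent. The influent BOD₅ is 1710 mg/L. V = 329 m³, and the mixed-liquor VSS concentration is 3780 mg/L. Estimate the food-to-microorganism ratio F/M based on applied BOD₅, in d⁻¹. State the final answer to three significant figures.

F/M ≈ 2.56 d⁻¹

Food-to-microorganism ratio F/M = Q S₀ / (V X) = 1860 × 1710 / (329.0 × 3780) = 2.558 d⁻¹.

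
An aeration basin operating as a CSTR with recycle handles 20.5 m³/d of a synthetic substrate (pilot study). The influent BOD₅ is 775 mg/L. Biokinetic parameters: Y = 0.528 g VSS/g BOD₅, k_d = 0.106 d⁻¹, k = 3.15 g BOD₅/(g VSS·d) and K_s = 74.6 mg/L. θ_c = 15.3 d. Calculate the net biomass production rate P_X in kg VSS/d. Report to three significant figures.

P_X ≈ 3.16 kg VSS/d

Effluent substrate depends only on kinetics and SRT: S = K_s(1 + k_d θ_c) / [θ_c(Yk − k_d) − 1] = 74.6 × (1 + 0.106 × 15.3) / [15.3 × (0.528 × 3.15 − 0.106) − 1] = 195.6 / 22.83 = 8.569 mg/L.
The observed yield is Y_obs = Y/(1 + k_d·θ_c) = 0.528 / (1 + 0.106 × 15.3) = 0.528 / 2.622 = 0.2014 g VSS per g BOD₅ removed.
Mass of BOD₅ removed per day: Q(S₀ − S) = 20.5 × 766.4 g/m³ = 15.71 kg/d.
Biomass produced: P_X = Y_obs·Q·ΔS = 0.2014 × 15.71 ≈ 3.164 kg VSS/d.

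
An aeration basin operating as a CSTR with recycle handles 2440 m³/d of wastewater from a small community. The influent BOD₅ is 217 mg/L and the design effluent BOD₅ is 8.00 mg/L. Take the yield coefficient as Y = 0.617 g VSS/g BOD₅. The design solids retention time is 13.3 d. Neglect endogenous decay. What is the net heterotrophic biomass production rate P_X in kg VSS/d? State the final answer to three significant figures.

Since k_d ≈ 0, Y_obs = Y = 0.617 g VSS/g BOD₅.
Substrate removed = Q·(S₀ − S) = 2440 m³/d × (217 − 8.00) g/m³ = 5.1×10^5 g/d = 510.0 kg/d.
Net biomass production P_X = Y_obs × Q·(S₀ − S) = 0.6170 × 510.0 = 314.6 kg VSS/d.

P_X ≈ 315 kg VSS/d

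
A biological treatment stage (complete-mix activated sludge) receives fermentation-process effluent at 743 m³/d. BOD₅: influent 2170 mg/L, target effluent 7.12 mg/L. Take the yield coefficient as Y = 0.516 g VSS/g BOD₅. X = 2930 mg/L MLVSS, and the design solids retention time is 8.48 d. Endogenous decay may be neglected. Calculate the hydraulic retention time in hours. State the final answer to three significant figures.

τ ≈ 77.5 h

Biomass mass balance (decay neglected): V·X = Y·Q·(S₀ − S)·θ_c, so V = 0.516 × 743 × (2170 − 7.12) × 8.48 / 2930 = 2400 m³.
HRT = V/Q = 2400 m³ / 743 m³·d⁻¹ = 3.230 d × 24 = 77.52 h.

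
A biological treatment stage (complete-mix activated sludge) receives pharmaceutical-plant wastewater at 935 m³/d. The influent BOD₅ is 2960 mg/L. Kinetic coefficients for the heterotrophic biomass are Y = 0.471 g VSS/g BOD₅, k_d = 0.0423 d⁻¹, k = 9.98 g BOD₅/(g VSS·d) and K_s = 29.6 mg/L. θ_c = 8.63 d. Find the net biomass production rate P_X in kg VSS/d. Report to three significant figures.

P_X ≈ 955 kg VSS/d

From the Monod/SRT balance for a CMAS, S = K_s·(1+k_d θ_c)/[θ_c·(Y k − k_d) − 1] = 29.6 × (1 + 0.0423 × 8.63) / [8.63 × (0.471 × 9.98 − 0.0423) − 1] = 40.41 / 39.20 = 1.031 mg/L.
The observed yield is Y_obs = Y/(1 + k_d·θ_c) = 0.471 / (1 + 0.0423 × 8.63) = 0.471 / 1.365 = 0.3450 g VSS per g BOD₅ removed.
Mass of BOD₅ removed per day: Q(S₀ − S) = 935 × 2959 g/m³ = 2767 kg/d.
Net biomass production P_X = Y_obs × Q·(S₀ − S) = 0.3450 × 2767 = 954.6 kg VSS/d.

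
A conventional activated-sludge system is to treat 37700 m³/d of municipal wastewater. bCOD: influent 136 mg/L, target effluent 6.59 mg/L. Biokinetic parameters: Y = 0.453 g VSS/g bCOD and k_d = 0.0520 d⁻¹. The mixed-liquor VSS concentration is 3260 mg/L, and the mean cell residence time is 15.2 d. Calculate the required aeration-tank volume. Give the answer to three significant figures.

From the SRT design equation V = Y Q (S₀−S) θ_c / [X (1 + k_d θ_c)] = 0.453 × 37700 × (136 − 6.59) × 15.2 / [3260 × (1 + 0.0520 × 15.2)] = 3.36×10^7 / 5837 = 5756 m³.

V ≈ 5760 m³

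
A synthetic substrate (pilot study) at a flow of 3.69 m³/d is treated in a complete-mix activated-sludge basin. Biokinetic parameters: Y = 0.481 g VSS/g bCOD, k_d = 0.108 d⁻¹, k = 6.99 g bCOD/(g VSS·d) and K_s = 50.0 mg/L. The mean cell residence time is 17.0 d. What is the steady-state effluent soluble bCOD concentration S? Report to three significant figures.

S ≈ 2.61 mg/L

Effluent substrate depends only on kinetics and SRT: S = K_s(1 + k_d θ_c) / [θ_c(Yk − k_d) − 1] = 50.0 × (1 + 0.108 × 17.0) / [17.0 × (0.481 × 6.99 − 0.108) − 1] = 141.8 / 54.32 = 2.610 mg/L.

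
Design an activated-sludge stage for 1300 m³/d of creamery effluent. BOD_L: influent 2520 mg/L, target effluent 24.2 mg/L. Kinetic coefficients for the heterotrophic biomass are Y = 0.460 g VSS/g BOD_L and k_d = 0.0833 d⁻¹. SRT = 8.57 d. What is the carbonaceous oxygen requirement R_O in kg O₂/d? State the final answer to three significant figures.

Y_obs = Y / (1 + k_d θ_c) = 0.460 / (1 + 0.0833 × 8.57) = 0.460 / 1.714 = 0.2684.
Mass of BOD_L removed per day: Q(S₀ − S) = 1300 × 2496 g/m³ = 3245 kg/d.
P_X = Y_obs·Q·(S₀ − S) = 0.2684 × 3245 = 870.8 kg VSS/d.
R_O = Q·ΔS − 1.42 P_X = 3245 − 1237 = 2008 kg O₂/d.

R_O ≈ 2010 kg O₂/d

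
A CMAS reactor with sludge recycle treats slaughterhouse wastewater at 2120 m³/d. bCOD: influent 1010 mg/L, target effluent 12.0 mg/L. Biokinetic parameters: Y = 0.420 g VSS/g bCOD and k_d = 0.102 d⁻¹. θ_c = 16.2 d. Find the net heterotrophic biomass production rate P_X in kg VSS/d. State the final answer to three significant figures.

P_X ≈ 335 kg VSS/d

Observed yield with endogenous decay: Y_obs = Y / (1 + k_d·θ_c) = 0.420 / (1 + 0.102 × 16.2) = 0.420 / 2.652 = 0.1583 g VSS/g bCOD.
ΔS = 1010 − 12.0 = 998.0 mg/L, so the substrate removal rate is 2120 × 998.0/1000 = 2116 kg bCOD/d.
Biomass produced: P_X = Y_obs·Q·ΔS = 0.1583 × 2116 ≈ 335.0 kg VSS/d.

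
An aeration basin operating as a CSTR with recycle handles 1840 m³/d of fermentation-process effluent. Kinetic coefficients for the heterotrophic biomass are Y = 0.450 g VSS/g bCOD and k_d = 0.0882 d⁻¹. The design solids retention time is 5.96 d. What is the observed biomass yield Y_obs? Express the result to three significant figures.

Observed yield with endogenous decay: Y_obs = Y / (1 + k_d·θ_c) = 0.450 / (1 + 0.0882 × 5.96) = 0.450 / 1.526 = 0.2950 g VSS/g bCOD.

Y_obs ≈ 0.295 g VSS/g bCOD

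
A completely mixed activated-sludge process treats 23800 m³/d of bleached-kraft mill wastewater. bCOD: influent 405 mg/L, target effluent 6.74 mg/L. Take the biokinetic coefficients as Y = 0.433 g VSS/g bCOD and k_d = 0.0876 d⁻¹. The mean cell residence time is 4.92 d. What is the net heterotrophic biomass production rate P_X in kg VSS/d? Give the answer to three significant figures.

Correct the yield for decay: Y_obs = Y/(1 + k_d θ_c) = 0.433 / (1 + 0.0876 × 4.92) = 0.433 / 1.431 = 0.3026.
ΔS = 405 − 6.74 = 398.3 mg/L, so the substrate removal rate is 23800 × 398.3/1000 = 9479 kg bCOD/d.
P_X = Y_obs · Q(S₀ − S) = 0.3026 × 9479 = 2868 kg VSS/d.

P_X ≈ 2870 kg VSS/d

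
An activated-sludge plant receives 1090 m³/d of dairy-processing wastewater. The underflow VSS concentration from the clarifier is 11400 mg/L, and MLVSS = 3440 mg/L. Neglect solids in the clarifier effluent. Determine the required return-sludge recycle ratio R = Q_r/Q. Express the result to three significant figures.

R ≈ 0.432

Mass balance around the secondary clarifier (neglecting effluent solids): R = X / (X_r − X) = 3440 / (11400 − 3440) = 0.4322.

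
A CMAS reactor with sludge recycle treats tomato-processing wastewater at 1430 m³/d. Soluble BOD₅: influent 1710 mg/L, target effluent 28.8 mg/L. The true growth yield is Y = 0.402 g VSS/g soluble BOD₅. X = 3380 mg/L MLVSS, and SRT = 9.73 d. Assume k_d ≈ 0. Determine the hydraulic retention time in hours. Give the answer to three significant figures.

τ ≈ 46.7 h

V·X = Y·Q·ΔS·θ_c gives V = 0.402 × 1430 × (1710 − 28.8) × 9.73 / 3380 = 2782 m³.
τ = V/Q = 2782/1430 = 1.946 d, or 46.69 h.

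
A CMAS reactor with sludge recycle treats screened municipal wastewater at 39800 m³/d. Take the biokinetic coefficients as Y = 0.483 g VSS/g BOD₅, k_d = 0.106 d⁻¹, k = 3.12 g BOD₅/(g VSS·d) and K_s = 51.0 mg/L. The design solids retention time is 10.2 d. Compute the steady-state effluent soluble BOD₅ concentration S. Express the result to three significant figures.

Effluent substrate depends only on kinetics and SRT: S = K_s(1 + k_d θ_c) / [θ_c(Yk − k_d) − 1] = 51.0 × (1 + 0.106 × 10.2) / [10.2 × (0.483 × 3.12 − 0.106) − 1] = 106.1 / 13.29 = 7.987 mg/L.

S ≈ 7.99 mg/L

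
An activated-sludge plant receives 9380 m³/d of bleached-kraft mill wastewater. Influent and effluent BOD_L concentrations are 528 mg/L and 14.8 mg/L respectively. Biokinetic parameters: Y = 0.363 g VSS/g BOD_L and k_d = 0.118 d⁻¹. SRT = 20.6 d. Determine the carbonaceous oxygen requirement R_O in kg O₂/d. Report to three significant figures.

The observed yield is Y_obs = Y/(1 + k_d·θ_c) = 0.363 / (1 + 0.118 × 20.6) = 0.363 / 3.431 = 0.1058 g VSS per g BOD_L removed.
ΔS = 528 − 14.8 = 513.2 mg/L, so the substrate removal rate is 9380 × 513.2/1000 = 4814 kg BOD_L/d.
P_X = Y_obs·Q·(S₀ − S) = 0.1058 × 4814 = 509.3 kg VSS/d.
R_O = Q·(S₀ − S) − 1.42·P_X = 4814 − 1.42 × 509.3 = 4091 kg O₂/d.

R_O ≈ 4090 kg O₂/d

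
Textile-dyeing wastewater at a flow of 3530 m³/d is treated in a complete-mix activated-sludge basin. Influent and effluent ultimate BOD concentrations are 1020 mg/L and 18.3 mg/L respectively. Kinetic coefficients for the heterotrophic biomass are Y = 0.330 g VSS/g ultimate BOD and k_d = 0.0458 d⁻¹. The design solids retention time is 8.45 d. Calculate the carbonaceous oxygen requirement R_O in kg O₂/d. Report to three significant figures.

R_O ≈ 2340 kg O₂/d

The observed yield is Y_obs = Y/(1 + k_d·θ_c) = 0.330 / (1 + 0.0458 × 8.45) = 0.330 / 1.387 = 0.2379 g VSS per g ultimate BOD removed.
ΔS = 1020 − 18.3 = 1002 mg/L, so the substrate removal rate is 3530 × 1002/1000 = 3536 kg ultimate BOD/d.
Net sludge production P_X = 0.2379 × 3536 = 841.3 kg VSS/d.
R_O = Q·ΔS − 1.42 P_X = 3536 − 1195 = 2341 kg O₂/d.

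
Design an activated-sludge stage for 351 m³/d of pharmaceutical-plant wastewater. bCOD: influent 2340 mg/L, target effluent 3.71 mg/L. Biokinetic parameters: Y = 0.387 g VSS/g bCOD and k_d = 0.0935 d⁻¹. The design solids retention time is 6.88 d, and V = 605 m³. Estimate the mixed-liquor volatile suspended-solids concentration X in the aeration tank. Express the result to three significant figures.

X ≈ 2200 mg/L

Solving the biomass balance for X: X = Y Q (S₀−S) θ_c / [V (1+k_d θ_c)] = 0.387 × 351 × (2340 − 3.71) × 6.88 / [605 × (1 + 0.0935 × 6.88)] = 2196 mg/L.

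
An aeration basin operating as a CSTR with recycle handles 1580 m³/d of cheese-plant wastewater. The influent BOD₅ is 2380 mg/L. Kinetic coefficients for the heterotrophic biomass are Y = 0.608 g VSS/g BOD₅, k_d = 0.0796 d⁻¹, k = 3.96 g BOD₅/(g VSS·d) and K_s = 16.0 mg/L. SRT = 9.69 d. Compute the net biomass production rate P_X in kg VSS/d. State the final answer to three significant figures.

From the Monod/SRT balance for a CMAS, S = K_s·(1+k_d θ_c)/[θ_c·(Y k − k_d) − 1] = 16.0 × (1 + 0.0796 × 9.69) / [9.69 × (0.608 × 3.96 − 0.0796) − 1] = 28.34 / 21.56 = 1.315 mg/L.
Correct the yield for decay: Y_obs = Y/(1 + k_d θ_c) = 0.608 / (1 + 0.0796 × 9.69) = 0.608 / 1.771 = 0.3432.
Substrate removed = Q·(S₀ − S) = 1580 m³/d × (2380 − 1.31) g/m³ = 3.76×10^6 g/d = 3758 kg/d.
Net biomass production P_X = Y_obs × Q·(S₀ − S) = 0.3432 × 3758 = 1290 kg VSS/d.

P_X ≈ 1290 kg VSS/d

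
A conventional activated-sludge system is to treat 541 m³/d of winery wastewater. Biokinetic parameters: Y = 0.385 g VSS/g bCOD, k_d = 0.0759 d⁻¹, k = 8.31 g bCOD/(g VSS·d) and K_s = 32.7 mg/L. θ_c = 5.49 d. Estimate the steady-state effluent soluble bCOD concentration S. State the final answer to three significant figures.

From the Monod/SRT balance for a CMAS, S = K_s·(1+k_d θ_c)/[θ_c·(Y k − k_d) − 1] = 32.7 × (1 + 0.0759 × 5.49) / [5.49 × (0.385 × 8.31 − 0.0759) − 1] = 46.33 / 16.15 = 2.869 mg/L.

S ≈ 2.87 mg/L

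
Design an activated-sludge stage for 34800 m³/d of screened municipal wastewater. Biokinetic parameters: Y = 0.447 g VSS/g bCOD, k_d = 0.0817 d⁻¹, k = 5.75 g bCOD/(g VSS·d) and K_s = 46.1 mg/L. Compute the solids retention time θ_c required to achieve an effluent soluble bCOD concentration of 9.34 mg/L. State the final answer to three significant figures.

θ_c ≈ 2.85 d

Specific growth rate at S = 9.34 mg/L: μ = YkS/(K_s+S) = 0.447·5.75·9.34/(46.1+9.34) = 0.4330 d⁻¹.
Then 1/θ_c = μ − k_d = 0.4330 − 0.0817 = 0.3513 d⁻¹, giving θ_c = 2.846 d.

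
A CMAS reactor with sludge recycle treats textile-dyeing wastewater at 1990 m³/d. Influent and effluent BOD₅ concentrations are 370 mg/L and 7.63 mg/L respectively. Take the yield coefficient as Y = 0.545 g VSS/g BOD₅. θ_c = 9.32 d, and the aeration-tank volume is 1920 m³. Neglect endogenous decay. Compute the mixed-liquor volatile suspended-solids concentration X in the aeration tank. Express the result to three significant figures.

From V·X = Y·Q·(S₀ − S)·θ_c (decay neglected): X = 0.545 × 1990 × (370 − 7.63) × 9.32 / 1920 = 1908 mg/L.

X ≈ 1910 mg/L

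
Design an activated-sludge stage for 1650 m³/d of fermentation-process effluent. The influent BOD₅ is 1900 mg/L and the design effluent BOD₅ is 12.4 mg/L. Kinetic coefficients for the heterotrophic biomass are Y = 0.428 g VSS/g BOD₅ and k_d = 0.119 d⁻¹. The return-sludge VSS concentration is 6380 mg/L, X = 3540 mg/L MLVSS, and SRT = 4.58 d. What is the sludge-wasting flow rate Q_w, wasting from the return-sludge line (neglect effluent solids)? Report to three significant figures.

Rearranging the biomass balance for a CMAS with decay, V = Y·Q·ΔS·θ_c / [X·(1+k_d θ_c)] = 0.428 × 1650 × (1900 − 12.4) × 4.58 / [3540 × (1 + 0.119 × 4.58)] = 6.11×10^6 / 5469 = 1116 m³.
Wasting from the return line (neglecting effluent solids): Q_w = V·X / (θ_c·X_r) = 1116 × 3540 / (4.58 × 6380) = 135.2 m³/d.

Q_w ≈ 135 m³/d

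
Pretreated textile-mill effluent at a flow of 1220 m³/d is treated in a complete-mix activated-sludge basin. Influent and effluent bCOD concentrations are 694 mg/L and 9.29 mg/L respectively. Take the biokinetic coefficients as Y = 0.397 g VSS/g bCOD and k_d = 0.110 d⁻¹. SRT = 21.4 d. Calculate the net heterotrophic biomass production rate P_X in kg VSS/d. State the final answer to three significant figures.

Correct the yield for decay: Y_obs = Y/(1 + k_d θ_c) = 0.397 / (1 + 0.110 × 21.4) = 0.397 / 3.354 = 0.1184.
Q·(S₀ − S) = 1220 × (694 − 9.29) × 10⁻³ = 835.3 kg/d removed.
Biomass produced: P_X = Y_obs·Q·ΔS = 0.1184 × 835.3 ≈ 98.88 kg VSS/d.

P_X ≈ 98.9 kg VSS/d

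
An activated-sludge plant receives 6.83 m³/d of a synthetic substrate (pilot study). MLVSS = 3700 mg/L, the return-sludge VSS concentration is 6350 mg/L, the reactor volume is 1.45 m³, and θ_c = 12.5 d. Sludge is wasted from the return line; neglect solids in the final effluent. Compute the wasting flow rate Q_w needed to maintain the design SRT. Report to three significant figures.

Q_w = (V·X)/(θ_c X_r) = 1.450 × 3700 / (12.5 × 6350) = 0.06759 m³/d.

Q_w ≈ 0.0676 m³/d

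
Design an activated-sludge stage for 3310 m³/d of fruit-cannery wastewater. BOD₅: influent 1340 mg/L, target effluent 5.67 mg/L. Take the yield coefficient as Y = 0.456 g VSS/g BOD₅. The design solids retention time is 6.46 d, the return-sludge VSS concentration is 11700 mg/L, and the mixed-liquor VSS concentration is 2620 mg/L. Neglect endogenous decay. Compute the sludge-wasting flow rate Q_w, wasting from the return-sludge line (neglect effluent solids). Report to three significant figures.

With k_d = 0 the design equation reduces to V = Y Q (S₀−S) θ_c / X = 0.456 × 3310 × (1340 − 5.67) × 6.46 / 2620 = 4966 m³.
Wasting from the return line (neglecting effluent solids): Q_w = V·X / (θ_c·X_r) = 4966 × 2620 / (6.46 × 11700) = 172.1 m³/d.

Q_w ≈ 172 m³/d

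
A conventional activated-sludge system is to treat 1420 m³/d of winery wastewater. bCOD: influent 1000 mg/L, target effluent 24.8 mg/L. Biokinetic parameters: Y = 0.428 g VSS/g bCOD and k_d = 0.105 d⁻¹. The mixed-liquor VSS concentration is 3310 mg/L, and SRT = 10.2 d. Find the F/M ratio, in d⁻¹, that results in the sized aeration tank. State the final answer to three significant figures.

Steady-state biomass mass balance: V·X·(1 + k_d·θ_c) = Y·Q·(S₀ − S)·θ_c, so V = 0.428 × 1420 × (1000 − 24.8) × 10.2 / [3310 × (1 + 0.105 × 10.2)] = 6.05×10^6 / 6855 = 881.9 m³.
F/M = applied load / biomass = Q·S₀/(V·X) = 1420 × 1000 / (881.9 × 3310) = 0.4865 d⁻¹.

F/M ≈ 0.486 d⁻¹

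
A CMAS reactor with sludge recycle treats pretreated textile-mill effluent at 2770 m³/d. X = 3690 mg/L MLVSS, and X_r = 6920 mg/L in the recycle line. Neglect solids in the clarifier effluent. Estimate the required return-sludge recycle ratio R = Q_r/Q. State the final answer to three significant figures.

R = Q_r/Q = X/(X_r − X) = 3690 / (6920 − 3690) = 1.142.

R ≈ 1.14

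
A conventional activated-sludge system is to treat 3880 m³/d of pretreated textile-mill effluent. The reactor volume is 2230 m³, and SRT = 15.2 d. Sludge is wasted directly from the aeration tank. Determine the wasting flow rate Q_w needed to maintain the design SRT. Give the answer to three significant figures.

For wasting at MLVSS concentration, Q_w = V/θ_c = 2230/15.2 = 146.7 m³/d.

Q_w ≈ 147 m³/d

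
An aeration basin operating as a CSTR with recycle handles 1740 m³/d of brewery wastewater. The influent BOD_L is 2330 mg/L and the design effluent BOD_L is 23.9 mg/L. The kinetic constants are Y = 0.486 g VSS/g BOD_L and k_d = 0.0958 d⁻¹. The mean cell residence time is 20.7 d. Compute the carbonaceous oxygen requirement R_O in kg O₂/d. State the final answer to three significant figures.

R_O ≈ 3080 kg O₂/d

Correct the yield for decay: Y_obs = Y/(1 + k_d θ_c) = 0.486 / (1 + 0.0958 × 20.7) = 0.486 / 2.983 = 0.1629.
ΔS = 2330 − 23.9 = 2306 mg/L, so the substrate removal rate is 1740 × 2306/1000 = 4013 kg BOD_L/d.
Net sludge production P_X = 0.1629 × 4013 = 653.7 kg VSS/d.
R_O = Q·(S₀ − S) − 1.42·P_X = 4013 − 1.42 × 653.7 = 3084 kg O₂/d.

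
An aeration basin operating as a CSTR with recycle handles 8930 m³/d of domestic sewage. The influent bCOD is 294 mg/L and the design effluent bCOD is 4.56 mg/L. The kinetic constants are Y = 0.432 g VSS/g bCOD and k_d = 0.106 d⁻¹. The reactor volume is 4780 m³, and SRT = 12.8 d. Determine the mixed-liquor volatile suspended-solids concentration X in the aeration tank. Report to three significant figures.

X = Y·Q·ΔS·θ_c / [V·(1 + k_d θ_c)] = 0.432 × 8930 × (294 − 4.56) × 12.8 / [4780 × (1 + 0.106 × 12.8)] = 1269 mg/L.

X ≈ 1270 mg/L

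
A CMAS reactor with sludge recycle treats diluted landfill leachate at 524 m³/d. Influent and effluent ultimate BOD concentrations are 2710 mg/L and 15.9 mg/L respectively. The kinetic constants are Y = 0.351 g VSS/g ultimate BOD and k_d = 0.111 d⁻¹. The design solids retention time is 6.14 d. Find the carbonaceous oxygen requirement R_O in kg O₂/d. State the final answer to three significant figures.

R_O ≈ 993 kg O₂/d

Correct the yield for decay: Y_obs = Y/(1 + k_d θ_c) = 0.351 / (1 + 0.111 × 6.14) = 0.351 / 1.682 = 0.2087.
Q·(S₀ − S) = 524 × (2710 − 15.9) × 10⁻³ = 1412 kg/d removed.
Biomass synthesised: P_X = Y_obs × 1412 = 294.7 kg VSS/d.
Carbonaceous O₂ demand = substrate oxidised − cell-mass equivalent = 1412 − 1.42 × 294.7 = 993.3 kg O₂/d.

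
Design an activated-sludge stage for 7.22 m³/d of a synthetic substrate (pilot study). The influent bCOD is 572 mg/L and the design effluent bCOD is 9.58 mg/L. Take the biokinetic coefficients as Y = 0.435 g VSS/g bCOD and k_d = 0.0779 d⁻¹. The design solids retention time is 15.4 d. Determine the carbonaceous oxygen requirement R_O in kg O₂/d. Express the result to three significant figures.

R_O ≈ 2.92 kg O₂/d

Y_obs = Y / (1 + k_d θ_c) = 0.435 / (1 + 0.0779 × 15.4) = 0.435 / 2.200 = 0.1978.
Mass of bCOD removed per day: Q(S₀ − S) = 7.22 × 562.4 g/m³ = 4.061 kg/d.
Net sludge production P_X = 0.1978 × 4.061 = 0.8030 kg VSS/d.
R_O = Q·(S₀ − S) − 1.42·P_X = 4.061 − 1.42 × 0.8030 = 2.920 kg O₂/d.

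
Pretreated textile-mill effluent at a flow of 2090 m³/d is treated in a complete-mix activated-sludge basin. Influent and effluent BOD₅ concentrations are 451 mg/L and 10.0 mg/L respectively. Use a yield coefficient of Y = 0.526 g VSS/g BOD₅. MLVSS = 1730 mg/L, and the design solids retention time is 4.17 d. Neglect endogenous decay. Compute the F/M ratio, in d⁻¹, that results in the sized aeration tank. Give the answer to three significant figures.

F/M ≈ 0.466 d⁻¹

Biomass mass balance (decay neglected): V·X = Y·Q·(S₀ − S)·θ_c, so V = 0.526 × 2090 × (451 − 10.0) × 4.17 / 1730 = 1169 m³.
Food-to-microorganism ratio F/M = Q S₀ / (V X) = 2090 × 451 / (1169 × 1730) = 0.4662 d⁻¹.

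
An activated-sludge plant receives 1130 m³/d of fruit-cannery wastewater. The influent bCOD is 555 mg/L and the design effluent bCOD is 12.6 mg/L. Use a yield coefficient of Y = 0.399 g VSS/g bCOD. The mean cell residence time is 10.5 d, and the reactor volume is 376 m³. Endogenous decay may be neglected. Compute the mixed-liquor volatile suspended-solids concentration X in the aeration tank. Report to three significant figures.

X ≈ 6830 mg/L

Without decay, X = Y Q (S₀−S) θ_c / V = 0.399 × 1130 × (555 − 12.6) × 10.5 / 376 = 6829 mg/L.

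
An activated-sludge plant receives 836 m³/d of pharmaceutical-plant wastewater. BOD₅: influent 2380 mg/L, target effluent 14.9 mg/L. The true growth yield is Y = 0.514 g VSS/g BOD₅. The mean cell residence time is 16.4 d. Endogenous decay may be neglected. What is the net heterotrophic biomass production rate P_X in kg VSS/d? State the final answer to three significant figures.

P_X ≈ 1020 kg VSS/d

No decay correction is needed, so Y_obs = Y = 0.514.
Substrate removed = Q·(S₀ − S) = 836 m³/d × (2380 − 14.9) g/m³ = 1.98×10^6 g/d = 1977 kg/d.
Biomass produced: P_X = Y_obs·Q·ΔS = 0.5140 × 1977 ≈ 1016 kg VSS/d.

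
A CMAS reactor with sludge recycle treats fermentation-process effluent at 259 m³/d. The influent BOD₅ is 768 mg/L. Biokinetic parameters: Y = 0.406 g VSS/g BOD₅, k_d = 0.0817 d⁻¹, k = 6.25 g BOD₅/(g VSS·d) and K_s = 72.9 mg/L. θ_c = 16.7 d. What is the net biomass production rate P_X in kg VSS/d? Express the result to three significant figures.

From the Monod/SRT balance for a CMAS, S = K_s·(1+k_d θ_c)/[θ_c·(Y k − k_d) − 1] = 72.9 × (1 + 0.0817 × 16.7) / [16.7 × (0.406 × 6.25 − 0.0817) − 1] = 172.4 / 40.01 = 4.308 mg/L.
Correct the yield for decay: Y_obs = Y/(1 + k_d θ_c) = 0.406 / (1 + 0.0817 × 16.7) = 0.406 / 2.364 = 0.1717.
ΔS = 768 − 4.31 = 763.7 mg/L, so the substrate removal rate is 259 × 763.7/1000 = 197.8 kg BOD₅/d.
Biomass produced: P_X = Y_obs·Q·ΔS = 0.1717 × 197.8 ≈ 33.96 kg VSS/d.

P_X ≈ 34.0 kg VSS/d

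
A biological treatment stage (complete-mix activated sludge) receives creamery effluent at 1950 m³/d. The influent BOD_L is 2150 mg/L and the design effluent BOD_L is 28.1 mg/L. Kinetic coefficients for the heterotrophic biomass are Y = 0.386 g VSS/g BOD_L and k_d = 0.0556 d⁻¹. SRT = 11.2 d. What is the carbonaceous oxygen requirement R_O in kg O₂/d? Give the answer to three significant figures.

Y_obs = Y / (1 + k_d θ_c) = 0.386 / (1 + 0.0556 × 11.2) = 0.386 / 1.623 = 0.2379.
Mass of BOD_L removed per day: Q(S₀ − S) = 1950 × 2122 g/m³ = 4138 kg/d.
Biomass synthesised: P_X = Y_obs × 4138 = 984.2 kg VSS/d.
R_O = Q·(S₀ − S) − 1.42·P_X = 4138 − 1.42 × 984.2 = 2740 kg O₂/d.

R_O ≈ 2740 kg O₂/d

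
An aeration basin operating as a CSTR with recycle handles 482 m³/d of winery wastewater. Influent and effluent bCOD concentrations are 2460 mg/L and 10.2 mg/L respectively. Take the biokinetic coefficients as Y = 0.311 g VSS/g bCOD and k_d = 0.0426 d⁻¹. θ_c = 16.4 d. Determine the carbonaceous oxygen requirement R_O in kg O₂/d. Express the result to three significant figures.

R_O ≈ 874 kg O₂/d

Observed yield with endogenous decay: Y_obs = Y / (1 + k_d·θ_c) = 0.311 / (1 + 0.0426 × 16.4) = 0.311 / 1.699 = 0.1831 g VSS/g bCOD.
Mass of bCOD removed per day: Q(S₀ − S) = 482 × 2450 g/m³ = 1181 kg/d.
Net sludge production P_X = 0.1831 × 1181 = 216.2 kg VSS/d.
R_O = Q·(S₀ − S) − 1.42·P_X = 1181 − 1.42 × 216.2 = 873.8 kg O₂/d.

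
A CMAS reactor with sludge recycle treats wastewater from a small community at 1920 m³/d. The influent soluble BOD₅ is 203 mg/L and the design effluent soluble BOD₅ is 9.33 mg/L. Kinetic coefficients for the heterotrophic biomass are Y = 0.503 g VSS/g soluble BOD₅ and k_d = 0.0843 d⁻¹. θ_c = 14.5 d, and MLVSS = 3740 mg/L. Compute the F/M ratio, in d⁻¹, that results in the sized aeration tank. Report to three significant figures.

F/M ≈ 0.319 d⁻¹

From the SRT design equation V = Y Q (S₀−S) θ_c / [X (1 + k_d θ_c)] = 0.503 × 1920 × (203 − 9.33) × 14.5 / [3740 × (1 + 0.0843 × 14.5)] = 2.71×10^6 / 8312 = 326.3 m³.
Food-to-microorganism ratio F/M = Q S₀ / (V X) = 1920 × 203 / (326.3 × 3740) = 0.3194 d⁻¹.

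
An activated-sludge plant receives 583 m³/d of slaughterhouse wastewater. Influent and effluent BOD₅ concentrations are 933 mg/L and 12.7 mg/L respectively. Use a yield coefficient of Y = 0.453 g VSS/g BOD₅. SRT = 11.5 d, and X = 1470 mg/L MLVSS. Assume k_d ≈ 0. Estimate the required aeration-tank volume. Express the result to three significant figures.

Biomass mass balance (decay neglected): V·X = Y·Q·(S₀ − S)·θ_c, so V = 0.453 × 583 × (933 − 12.7) × 11.5 / 1470 = 1901 m³.

V ≈ 1900 m³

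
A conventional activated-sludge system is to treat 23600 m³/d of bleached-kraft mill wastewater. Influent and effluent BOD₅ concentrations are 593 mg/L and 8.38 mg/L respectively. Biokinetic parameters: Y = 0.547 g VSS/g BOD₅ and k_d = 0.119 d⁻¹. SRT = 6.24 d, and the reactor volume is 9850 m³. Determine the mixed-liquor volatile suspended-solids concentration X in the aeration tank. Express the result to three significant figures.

From V·X·(1 + k_d·θ_c) = Y·Q·(S₀ − S)·θ_c: X = 0.547 × 23600 × (593 − 8.38) × 6.24 / [9850 × (1 + 0.119 × 6.24)] = 2744 mg/L.

X ≈ 2740 mg/L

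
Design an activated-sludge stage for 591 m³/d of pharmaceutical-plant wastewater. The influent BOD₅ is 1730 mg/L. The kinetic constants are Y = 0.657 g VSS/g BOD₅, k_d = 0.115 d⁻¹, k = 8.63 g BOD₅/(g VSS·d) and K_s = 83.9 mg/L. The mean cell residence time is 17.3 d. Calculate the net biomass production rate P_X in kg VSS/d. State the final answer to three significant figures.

Effluent substrate depends only on kinetics and SRT: S = K_s(1 + k_d θ_c) / [θ_c(Yk − k_d) − 1] = 83.9 × (1 + 0.115 × 17.3) / [17.3 × (0.657 × 8.63 − 0.115) − 1] = 250.8 / 95.10 = 2.637 mg/L.
Correct the yield for decay: Y_obs = Y/(1 + k_d θ_c) = 0.657 / (1 + 0.115 × 17.3) = 0.657 / 2.990 = 0.2198.
Substrate removed = Q·(S₀ − S) = 591 m³/d × (1730 − 2.64) g/m³ = 1.02×10^6 g/d = 1021 kg/d.
Biomass produced: P_X = Y_obs·Q·ΔS = 0.2198 × 1021 ≈ 224.4 kg VSS/d.

P_X ≈ 224 kg VSS/d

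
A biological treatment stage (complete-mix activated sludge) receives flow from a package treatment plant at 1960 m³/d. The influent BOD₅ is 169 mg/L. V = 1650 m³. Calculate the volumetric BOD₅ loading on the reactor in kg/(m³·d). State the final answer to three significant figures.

L_v = Q S₀ / V = 1960 × 169 × 10⁻³ / 1650 = 0.2008 kg/(m³·d).

L_v ≈ 0.201 kg BOD₅/(m³·d)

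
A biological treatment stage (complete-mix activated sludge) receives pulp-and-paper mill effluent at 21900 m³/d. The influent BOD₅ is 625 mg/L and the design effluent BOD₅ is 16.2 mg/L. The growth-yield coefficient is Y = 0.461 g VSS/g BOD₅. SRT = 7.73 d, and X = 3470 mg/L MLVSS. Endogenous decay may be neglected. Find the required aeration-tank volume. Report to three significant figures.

V ≈ 13700 m³

With k_d = 0 the design equation reduces to V = Y Q (S₀−S) θ_c / X = 0.461 × 21900 × (625 − 16.2) × 7.73 / 3470 = 13692 m³.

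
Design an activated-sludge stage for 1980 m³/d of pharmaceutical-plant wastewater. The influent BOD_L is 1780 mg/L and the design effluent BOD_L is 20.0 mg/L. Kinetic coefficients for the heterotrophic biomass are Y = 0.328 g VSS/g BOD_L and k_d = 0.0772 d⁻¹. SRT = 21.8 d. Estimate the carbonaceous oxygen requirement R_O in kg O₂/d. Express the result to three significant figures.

R_O ≈ 2880 kg O₂/d

The observed yield is Y_obs = Y/(1 + k_d·θ_c) = 0.328 / (1 + 0.0772 × 21.8) = 0.328 / 2.683 = 0.1223 g VSS per g BOD_L removed.
ΔS = 1780 − 20.0 = 1760 mg/L, so the substrate removal rate is 1980 × 1760/1000 = 3485 kg BOD_L/d.
Net sludge production P_X = 0.1223 × 3485 = 426.0 kg VSS/d.
R_O = Q·(S₀ − S) − 1.42·P_X = 3485 − 1.42 × 426.0 = 2880 kg O₂/d.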